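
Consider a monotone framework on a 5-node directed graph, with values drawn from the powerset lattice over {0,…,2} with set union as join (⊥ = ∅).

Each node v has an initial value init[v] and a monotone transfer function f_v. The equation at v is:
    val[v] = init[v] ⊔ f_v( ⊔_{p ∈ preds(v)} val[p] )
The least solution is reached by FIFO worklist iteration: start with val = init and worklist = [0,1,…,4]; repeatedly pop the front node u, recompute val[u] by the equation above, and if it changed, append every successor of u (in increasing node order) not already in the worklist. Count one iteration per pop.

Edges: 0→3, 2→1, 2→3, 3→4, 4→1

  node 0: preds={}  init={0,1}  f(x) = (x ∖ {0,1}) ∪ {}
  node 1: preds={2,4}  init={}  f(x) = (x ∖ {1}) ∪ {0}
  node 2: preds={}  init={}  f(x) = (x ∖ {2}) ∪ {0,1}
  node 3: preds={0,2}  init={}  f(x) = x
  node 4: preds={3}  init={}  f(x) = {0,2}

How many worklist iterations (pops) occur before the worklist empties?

6

Worklist (6 pops):
  #1 pop 0: in={} → {0,1} (no change)
  #2 pop 1: in={} → {0} (was {}); enqueue []
  #3 pop 2: in={} → {0,1} (was {}); enqueue [1]
  #4 pop 3: in={0,1} → {0,1} (was {}); enqueue []
  #5 pop 4: in={0,1} → {0,2} (was {}); enqueue []
  #6 pop 1: in={0,1,2} → {0,2} (was {0}); enqueue []

Fixpoint:
  val[0] = {0,1}
  val[1] = {0,2}
  val[2] = {0,1}
  val[3] = {0,1}
  val[4] = {0,2}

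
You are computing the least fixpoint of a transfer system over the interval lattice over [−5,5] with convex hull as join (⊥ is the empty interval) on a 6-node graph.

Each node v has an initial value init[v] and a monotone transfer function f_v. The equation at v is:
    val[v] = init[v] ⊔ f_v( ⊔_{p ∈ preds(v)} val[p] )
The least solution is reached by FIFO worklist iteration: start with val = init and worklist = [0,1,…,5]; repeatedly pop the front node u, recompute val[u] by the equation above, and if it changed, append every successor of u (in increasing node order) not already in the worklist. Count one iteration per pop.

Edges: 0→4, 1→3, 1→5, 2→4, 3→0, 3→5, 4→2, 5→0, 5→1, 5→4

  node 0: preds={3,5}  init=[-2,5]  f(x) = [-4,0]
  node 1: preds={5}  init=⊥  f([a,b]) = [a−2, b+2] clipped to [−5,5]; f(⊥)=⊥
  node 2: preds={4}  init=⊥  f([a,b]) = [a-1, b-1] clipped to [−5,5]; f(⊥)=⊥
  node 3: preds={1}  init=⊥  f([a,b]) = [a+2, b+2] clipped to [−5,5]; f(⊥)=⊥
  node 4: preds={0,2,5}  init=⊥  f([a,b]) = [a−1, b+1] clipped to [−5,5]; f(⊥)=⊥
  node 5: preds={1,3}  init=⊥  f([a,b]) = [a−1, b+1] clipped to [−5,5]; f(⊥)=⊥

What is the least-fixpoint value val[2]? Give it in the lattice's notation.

Trace (8 dequeues):
  [1] u=0 | in ⊥ | out [-4,5] | prev [-2,5] | push {}
  [2] u=1 | in ⊥ | out ⊥ | ==
  [3] u=2 | in ⊥ | out ⊥ | ==
  [4] u=3 | in ⊥ | out ⊥ | ==
  [5] u=4 | in [-4,5] | out [-5,5] | prev ⊥ | push {2}
  [6] u=5 | in ⊥ | out ⊥ | ==
  [7] u=2 | in [-5,5] | out [-5,4] | prev ⊥ | push {4}
  [8] u=4 | in [-5,5] | out [-5,5] | ==

Converged values:
  [0] [-4,5]
  [1] ⊥
  [2] [-5,4]
  [3] ⊥
  [4] [-5,5]
  [5] ⊥

[-5,4]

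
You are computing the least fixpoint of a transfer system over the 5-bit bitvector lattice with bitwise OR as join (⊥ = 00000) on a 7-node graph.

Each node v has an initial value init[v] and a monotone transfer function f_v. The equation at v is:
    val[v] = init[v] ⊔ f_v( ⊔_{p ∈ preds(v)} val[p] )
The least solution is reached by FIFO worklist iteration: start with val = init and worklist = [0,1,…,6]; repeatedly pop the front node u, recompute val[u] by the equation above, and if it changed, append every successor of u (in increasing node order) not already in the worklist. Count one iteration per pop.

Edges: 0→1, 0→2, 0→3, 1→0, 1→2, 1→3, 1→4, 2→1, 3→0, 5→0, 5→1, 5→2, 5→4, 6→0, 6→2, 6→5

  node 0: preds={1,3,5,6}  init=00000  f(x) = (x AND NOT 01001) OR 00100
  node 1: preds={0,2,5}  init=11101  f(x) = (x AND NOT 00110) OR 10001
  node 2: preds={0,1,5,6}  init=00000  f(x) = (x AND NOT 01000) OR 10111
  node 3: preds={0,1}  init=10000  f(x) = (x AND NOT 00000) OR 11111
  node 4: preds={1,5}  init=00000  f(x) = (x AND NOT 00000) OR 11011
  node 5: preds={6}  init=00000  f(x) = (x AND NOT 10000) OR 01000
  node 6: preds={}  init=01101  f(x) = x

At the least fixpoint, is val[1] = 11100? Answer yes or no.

no

Worklist (13 pops):
  #1 pop 0: in=11101 → 10100 (was 00000); enqueue []
  #2 pop 1: in=10100 → 11101 (no change)
  #3 pop 2: in=11101 → 10111 (was 00000); enqueue [1]
  #4 pop 3: in=11101 → 11111 (was 10000); enqueue [0]
  #5 pop 4: in=11101 → 11111 (was 00000); enqueue []
  #6 pop 5: in=01101 → 01101 (was 00000); enqueue [2,4]
  #7 pop 6: in=00000 → 01101 (no change)
  #8 pop 1: in=11111 → 11101 (no change)
  #9 pop 0: in=11111 → 10110 (was 10100); enqueue [1,3]
  #10 pop 2: in=11111 → 10111 (no change)
  #11 pop 4: in=11101 → 11111 (no change)
  #12 pop 1: in=11111 → 11101 (no change)
  #13 pop 3: in=11111 → 11111 (no change)

Fixpoint:
  val[0] = 10110
  val[1] = 11101
  val[2] = 10111
  val[3] = 11111
  val[4] = 11111
  val[5] = 01101
  val[6] = 01101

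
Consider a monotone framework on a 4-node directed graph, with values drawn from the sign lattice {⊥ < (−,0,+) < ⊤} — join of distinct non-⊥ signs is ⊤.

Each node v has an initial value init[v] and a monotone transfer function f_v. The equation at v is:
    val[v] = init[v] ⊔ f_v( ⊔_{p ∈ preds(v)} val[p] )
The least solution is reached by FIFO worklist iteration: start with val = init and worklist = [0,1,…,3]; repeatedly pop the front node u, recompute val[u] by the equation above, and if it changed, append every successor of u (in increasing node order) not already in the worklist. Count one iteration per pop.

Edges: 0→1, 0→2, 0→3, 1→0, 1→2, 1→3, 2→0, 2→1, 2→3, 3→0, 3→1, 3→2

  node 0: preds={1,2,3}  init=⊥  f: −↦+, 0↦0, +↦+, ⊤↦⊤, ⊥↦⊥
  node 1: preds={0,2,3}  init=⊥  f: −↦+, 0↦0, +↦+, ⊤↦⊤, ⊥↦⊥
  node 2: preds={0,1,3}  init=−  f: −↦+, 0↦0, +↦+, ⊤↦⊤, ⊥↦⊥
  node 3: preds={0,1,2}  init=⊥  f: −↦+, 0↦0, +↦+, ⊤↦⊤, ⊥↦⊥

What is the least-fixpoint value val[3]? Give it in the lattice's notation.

⊤

Iteration log — 8 steps:
  step 1. node 0  ⊔preds=−  new=+  old=⊥  +wl: 
  step 2. node 1  ⊔preds=⊤  new=⊤  old=⊥  +wl: 0
  step 3. node 2  ⊔preds=⊤  new=⊤  old=−  +wl: 1
  step 4. node 3  ⊔preds=⊤  new=⊤  old=⊥  +wl: 2
  step 5. node 0  ⊔preds=⊤  new=⊤  old=+  +wl: 3
  step 6. node 1  ⊔preds=⊤  new=⊤  stable
  step 7. node 2  ⊔preds=⊤  new=⊤  stable
  step 8. node 3  ⊔preds=⊤  new=⊤  stable

Least fixpoint reached:
  node 0: ⊤
  node 1: ⊤
  node 2: ⊤
  node 3: ⊤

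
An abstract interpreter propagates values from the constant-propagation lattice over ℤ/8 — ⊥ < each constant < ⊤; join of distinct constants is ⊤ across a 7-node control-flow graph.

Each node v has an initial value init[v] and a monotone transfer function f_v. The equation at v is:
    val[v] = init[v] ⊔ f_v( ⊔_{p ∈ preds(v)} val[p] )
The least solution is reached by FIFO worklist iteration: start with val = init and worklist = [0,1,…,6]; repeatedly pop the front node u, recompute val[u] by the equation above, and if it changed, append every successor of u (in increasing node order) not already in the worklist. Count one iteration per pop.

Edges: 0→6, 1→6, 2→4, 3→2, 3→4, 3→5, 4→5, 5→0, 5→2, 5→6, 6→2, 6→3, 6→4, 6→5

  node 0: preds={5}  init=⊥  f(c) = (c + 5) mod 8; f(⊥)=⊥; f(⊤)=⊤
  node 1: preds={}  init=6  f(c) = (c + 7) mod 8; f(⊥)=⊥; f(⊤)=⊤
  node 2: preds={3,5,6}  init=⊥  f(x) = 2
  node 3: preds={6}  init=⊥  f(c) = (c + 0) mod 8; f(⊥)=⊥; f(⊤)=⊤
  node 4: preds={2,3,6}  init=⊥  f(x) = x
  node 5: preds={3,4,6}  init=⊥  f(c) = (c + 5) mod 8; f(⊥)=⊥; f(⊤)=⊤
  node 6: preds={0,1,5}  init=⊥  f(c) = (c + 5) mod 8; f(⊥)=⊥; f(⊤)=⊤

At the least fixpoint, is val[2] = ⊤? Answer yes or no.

no

Iteration log — 16 steps:
  step 1. node 0  ⊔preds=⊥  new=⊥  stable
  step 2. node 1  ⊔preds=⊥  new=6  stable
  step 3. node 2  ⊔preds=⊥  new=2  old=⊥  +wl: 
  step 4. node 3  ⊔preds=⊥  new=⊥  stable
  step 5. node 4  ⊔preds=2  new=2  old=⊥  +wl: 
  step 6. node 5  ⊔preds=2  new=7  old=⊥  +wl: 0,2
  step 7. node 6  ⊔preds=⊤  new=⊤  old=⊥  +wl: 3,4,5
  step 8. node 0  ⊔preds=7  new=4  old=⊥  +wl: 6
  step 9. node 2  ⊔preds=⊤  new=2  stable
  step 10. node 3  ⊔preds=⊤  new=⊤  old=⊥  +wl: 2
  step 11. node 4  ⊔preds=⊤  new=⊤  old=2  +wl: 
  step 12. node 5  ⊔preds=⊤  new=⊤  old=7  +wl: 0
  step 13. node 6  ⊔preds=⊤  new=⊤  stable
  step 14. node 2  ⊔preds=⊤  new=2  stable
  step 15. node 0  ⊔preds=⊤  new=⊤  old=4  +wl: 6
  step 16. node 6  ⊔preds=⊤  new=⊤  stable

Least fixpoint reached:
  node 0: ⊤
  node 1: 6
  node 2: 2
  node 3: ⊤
  node 4: ⊤
  node 5: ⊤
  node 6: ⊤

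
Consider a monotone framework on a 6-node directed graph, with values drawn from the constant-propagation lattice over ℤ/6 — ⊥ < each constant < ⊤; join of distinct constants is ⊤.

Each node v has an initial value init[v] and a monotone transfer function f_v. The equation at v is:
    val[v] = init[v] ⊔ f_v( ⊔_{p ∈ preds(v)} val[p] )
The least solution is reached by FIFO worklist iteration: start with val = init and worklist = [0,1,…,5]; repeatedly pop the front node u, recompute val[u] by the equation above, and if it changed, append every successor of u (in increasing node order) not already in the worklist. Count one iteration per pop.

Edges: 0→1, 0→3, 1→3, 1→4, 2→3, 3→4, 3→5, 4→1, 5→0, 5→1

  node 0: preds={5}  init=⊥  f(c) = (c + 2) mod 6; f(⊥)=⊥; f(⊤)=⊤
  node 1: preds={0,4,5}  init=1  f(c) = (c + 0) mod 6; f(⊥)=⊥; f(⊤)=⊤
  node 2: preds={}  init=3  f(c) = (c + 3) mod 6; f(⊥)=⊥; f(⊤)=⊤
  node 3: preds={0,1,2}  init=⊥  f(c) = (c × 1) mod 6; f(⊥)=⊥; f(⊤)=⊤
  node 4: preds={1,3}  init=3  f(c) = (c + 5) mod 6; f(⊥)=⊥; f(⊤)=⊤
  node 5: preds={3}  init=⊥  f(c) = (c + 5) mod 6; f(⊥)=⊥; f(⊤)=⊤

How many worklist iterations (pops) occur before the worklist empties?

10

Iteration log — 10 steps:
  step 1. node 0  ⊔preds=⊥  new=⊥  stable
  step 2. node 1  ⊔preds=3  new=⊤  old=1  +wl: 
  step 3. node 2  ⊔preds=⊥  new=3  stable
  step 4. node 3  ⊔preds=⊤  new=⊤  old=⊥  +wl: 
  step 5. node 4  ⊔preds=⊤  new=⊤  old=3  +wl: 1
  step 6. node 5  ⊔preds=⊤  new=⊤  old=⊥  +wl: 0
  step 7. node 1  ⊔preds=⊤  new=⊤  stable
  step 8. node 0  ⊔preds=⊤  new=⊤  old=⊥  +wl: 1,3
  step 9. node 1  ⊔preds=⊤  new=⊤  stable
  step 10. node 3  ⊔preds=⊤  new=⊤  stable

Least fixpoint reached:
  node 0: ⊤
  node 1: ⊤
  node 2: 3
  node 3: ⊤
  node 4: ⊤
  node 5: ⊤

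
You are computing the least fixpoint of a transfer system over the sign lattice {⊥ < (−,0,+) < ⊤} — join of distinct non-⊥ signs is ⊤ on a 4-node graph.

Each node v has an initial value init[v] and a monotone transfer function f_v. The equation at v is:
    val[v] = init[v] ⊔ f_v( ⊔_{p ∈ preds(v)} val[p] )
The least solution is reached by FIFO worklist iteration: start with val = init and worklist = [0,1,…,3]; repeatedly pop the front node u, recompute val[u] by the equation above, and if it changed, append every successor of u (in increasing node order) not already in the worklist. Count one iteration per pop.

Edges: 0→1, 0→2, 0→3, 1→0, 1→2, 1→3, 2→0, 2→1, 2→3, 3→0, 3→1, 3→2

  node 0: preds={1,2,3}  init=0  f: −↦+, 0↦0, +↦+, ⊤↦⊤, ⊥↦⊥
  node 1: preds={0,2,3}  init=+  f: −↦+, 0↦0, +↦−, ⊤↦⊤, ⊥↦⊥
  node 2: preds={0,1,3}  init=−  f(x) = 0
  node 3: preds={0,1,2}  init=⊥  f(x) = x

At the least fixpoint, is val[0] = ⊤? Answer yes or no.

Iteration log — 7 steps:
  step 1. node 0  ⊔preds=⊤  new=⊤  old=0  +wl: 
  step 2. node 1  ⊔preds=⊤  new=⊤  old=+  +wl: 0
  step 3. node 2  ⊔preds=⊤  new=⊤  old=−  +wl: 1
  step 4. node 3  ⊔preds=⊤  new=⊤  old=⊥  +wl: 2
  step 5. node 0  ⊔preds=⊤  new=⊤  stable
  step 6. node 1  ⊔preds=⊤  new=⊤  stable
  step 7. node 2  ⊔preds=⊤  new=⊤  stable

Least fixpoint reached:
  node 0: ⊤
  node 1: ⊤
  node 2: ⊤
  node 3: ⊤

yes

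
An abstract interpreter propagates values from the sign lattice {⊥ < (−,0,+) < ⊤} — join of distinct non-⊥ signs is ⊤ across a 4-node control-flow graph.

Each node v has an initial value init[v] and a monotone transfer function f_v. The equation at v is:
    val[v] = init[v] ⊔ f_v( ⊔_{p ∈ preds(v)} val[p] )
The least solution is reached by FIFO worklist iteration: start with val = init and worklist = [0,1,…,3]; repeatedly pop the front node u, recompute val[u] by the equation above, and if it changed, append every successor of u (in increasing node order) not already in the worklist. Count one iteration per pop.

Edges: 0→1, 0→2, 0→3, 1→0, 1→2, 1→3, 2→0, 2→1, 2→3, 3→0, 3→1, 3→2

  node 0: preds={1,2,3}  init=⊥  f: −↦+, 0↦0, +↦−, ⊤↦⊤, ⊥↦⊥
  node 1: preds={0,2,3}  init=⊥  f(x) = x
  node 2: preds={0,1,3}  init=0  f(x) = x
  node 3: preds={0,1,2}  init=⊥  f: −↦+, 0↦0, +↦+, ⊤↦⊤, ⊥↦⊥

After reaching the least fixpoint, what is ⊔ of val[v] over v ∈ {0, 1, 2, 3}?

Iteration log — 7 steps:
  step 1. node 0  ⊔preds=0  new=0  old=⊥  +wl: 
  step 2. node 1  ⊔preds=0  new=0  old=⊥  +wl: 0
  step 3. node 2  ⊔preds=0  new=0  stable
  step 4. node 3  ⊔preds=0  new=0  old=⊥  +wl: 1,2
  step 5. node 0  ⊔preds=0  new=0  stable
  step 6. node 1  ⊔preds=0  new=0  stable
  step 7. node 2  ⊔preds=0  new=0  stable

Least fixpoint reached:
  node 0: 0
  node 1: 0
  node 2: 0
  node 3: 0

0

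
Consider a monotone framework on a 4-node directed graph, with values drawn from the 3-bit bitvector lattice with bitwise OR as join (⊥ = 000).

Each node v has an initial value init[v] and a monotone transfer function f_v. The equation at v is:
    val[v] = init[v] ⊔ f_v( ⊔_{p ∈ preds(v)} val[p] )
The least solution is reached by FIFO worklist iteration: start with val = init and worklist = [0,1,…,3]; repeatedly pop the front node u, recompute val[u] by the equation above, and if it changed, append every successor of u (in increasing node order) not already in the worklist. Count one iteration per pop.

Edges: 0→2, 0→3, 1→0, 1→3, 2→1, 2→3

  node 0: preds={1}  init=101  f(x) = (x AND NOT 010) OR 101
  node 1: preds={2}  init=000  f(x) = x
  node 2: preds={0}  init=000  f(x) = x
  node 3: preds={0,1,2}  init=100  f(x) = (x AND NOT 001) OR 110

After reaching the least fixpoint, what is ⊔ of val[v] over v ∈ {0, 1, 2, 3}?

111

Iteration log — 7 steps:
  step 1. node 0  ⊔preds=000  new=101  stable
  step 2. node 1  ⊔preds=000  new=000  stable
  step 3. node 2  ⊔preds=101  new=101  old=000  +wl: 1
  step 4. node 3  ⊔preds=101  new=110  old=100  +wl: 
  step 5. node 1  ⊔preds=101  new=101  old=000  +wl: 0,3
  step 6. node 0  ⊔preds=101  new=101  stable
  step 7. node 3  ⊔preds=101  new=110  stable

Least fixpoint reached:
  node 0: 101
  node 1: 101
  node 2: 101
  node 3: 110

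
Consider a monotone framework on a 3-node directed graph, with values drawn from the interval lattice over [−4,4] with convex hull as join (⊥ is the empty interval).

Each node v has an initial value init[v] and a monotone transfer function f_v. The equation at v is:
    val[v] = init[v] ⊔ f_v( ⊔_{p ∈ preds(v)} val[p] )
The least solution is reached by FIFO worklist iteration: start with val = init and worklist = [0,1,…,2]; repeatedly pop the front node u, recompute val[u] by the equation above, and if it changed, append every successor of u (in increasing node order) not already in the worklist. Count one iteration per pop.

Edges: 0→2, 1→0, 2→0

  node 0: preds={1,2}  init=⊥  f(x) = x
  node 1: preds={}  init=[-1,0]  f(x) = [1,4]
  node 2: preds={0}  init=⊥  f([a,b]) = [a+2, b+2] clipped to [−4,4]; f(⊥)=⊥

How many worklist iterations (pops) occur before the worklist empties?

6

Iteration log — 6 steps:
  step 1. node 0  ⊔preds=[-1,0]  new=[-1,0]  old=⊥  +wl: 
  step 2. node 1  ⊔preds=⊥  new=[-1,4]  old=[-1,0]  +wl: 0
  step 3. node 2  ⊔preds=[-1,0]  new=[1,2]  old=⊥  +wl: 
  step 4. node 0  ⊔preds=[-1,4]  new=[-1,4]  old=[-1,0]  +wl: 2
  step 5. node 2  ⊔preds=[-1,4]  new=[1,4]  old=[1,2]  +wl: 0
  step 6. node 0  ⊔preds=[-1,4]  new=[-1,4]  stable

Least fixpoint reached:
  node 0: [-1,4]
  node 1: [-1,4]
  node 2: [1,4]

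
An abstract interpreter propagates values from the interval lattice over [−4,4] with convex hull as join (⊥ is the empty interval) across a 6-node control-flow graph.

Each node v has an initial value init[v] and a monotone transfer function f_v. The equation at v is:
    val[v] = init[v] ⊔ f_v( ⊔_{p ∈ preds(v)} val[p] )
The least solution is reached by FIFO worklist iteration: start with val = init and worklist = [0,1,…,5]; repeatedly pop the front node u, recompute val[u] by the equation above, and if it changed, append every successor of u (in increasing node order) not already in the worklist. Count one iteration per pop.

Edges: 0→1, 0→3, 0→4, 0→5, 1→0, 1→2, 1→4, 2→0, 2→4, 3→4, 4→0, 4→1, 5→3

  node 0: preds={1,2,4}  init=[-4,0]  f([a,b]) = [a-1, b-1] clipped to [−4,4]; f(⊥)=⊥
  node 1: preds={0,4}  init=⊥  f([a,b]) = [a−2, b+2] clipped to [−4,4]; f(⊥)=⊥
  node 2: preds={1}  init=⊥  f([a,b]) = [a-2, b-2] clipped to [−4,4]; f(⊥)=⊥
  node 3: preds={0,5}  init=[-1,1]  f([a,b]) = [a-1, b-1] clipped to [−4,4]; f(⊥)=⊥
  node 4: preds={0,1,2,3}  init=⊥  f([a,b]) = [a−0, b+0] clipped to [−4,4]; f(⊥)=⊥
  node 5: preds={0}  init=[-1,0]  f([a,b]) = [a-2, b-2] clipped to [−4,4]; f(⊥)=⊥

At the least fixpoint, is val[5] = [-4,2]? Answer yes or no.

Iteration log — 19 steps:
  step 1. node 0  ⊔preds=⊥  new=[-4,0]  stable
  step 2. node 1  ⊔preds=[-4,0]  new=[-4,2]  old=⊥  +wl: 0
  step 3. node 2  ⊔preds=[-4,2]  new=[-4,0]  old=⊥  +wl: 
  step 4. node 3  ⊔preds=[-4,0]  new=[-4,1]  old=[-1,1]  +wl: 
  step 5. node 4  ⊔preds=[-4,2]  new=[-4,2]  old=⊥  +wl: 1
  step 6. node 5  ⊔preds=[-4,0]  new=[-4,0]  old=[-1,0]  +wl: 3
  step 7. node 0  ⊔preds=[-4,2]  new=[-4,1]  old=[-4,0]  +wl: 4,5
  step 8. node 1  ⊔preds=[-4,2]  new=[-4,4]  old=[-4,2]  +wl: 0,2
  step 9. node 3  ⊔preds=[-4,1]  new=[-4,1]  stable
  step 10. node 4  ⊔preds=[-4,4]  new=[-4,4]  old=[-4,2]  +wl: 1
  step 11. node 5  ⊔preds=[-4,1]  new=[-4,0]  stable
  step 12. node 0  ⊔preds=[-4,4]  new=[-4,3]  old=[-4,1]  +wl: 3,4,5
  step 13. node 2  ⊔preds=[-4,4]  new=[-4,2]  old=[-4,0]  +wl: 0
  step 14. node 1  ⊔preds=[-4,4]  new=[-4,4]  stable
  step 15. node 3  ⊔preds=[-4,3]  new=[-4,2]  old=[-4,1]  +wl: 
  step 16. node 4  ⊔preds=[-4,4]  new=[-4,4]  stable
  step 17. node 5  ⊔preds=[-4,3]  new=[-4,1]  old=[-4,0]  +wl: 3
  step 18. node 0  ⊔preds=[-4,4]  new=[-4,3]  stable
  step 19. node 3  ⊔preds=[-4,3]  new=[-4,2]  stable

Least fixpoint reached:
  node 0: [-4,3]
  node 1: [-4,4]
  node 2: [-4,2]
  node 3: [-4,2]
  node 4: [-4,4]
  node 5: [-4,1]

no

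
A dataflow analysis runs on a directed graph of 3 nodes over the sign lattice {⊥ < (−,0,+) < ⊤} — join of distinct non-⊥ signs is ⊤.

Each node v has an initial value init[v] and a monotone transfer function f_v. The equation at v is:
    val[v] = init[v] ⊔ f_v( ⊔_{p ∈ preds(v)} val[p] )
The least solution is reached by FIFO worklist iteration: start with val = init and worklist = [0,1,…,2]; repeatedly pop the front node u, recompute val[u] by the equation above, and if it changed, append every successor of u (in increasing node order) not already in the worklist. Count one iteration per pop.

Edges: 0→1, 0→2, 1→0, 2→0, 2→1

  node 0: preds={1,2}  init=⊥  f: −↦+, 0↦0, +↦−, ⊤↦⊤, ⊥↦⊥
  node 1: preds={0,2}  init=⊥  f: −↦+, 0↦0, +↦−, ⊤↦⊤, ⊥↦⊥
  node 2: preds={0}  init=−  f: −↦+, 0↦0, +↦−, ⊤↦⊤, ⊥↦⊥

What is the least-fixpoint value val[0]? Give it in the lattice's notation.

⊤

Trace (8 dequeues):
  [1] u=0 | in − | out + | prev ⊥ | push {}
  [2] u=1 | in ⊤ | out ⊤ | prev ⊥ | push {0}
  [3] u=2 | in + | out − | ==
  [4] u=0 | in ⊤ | out ⊤ | prev + | push {1,2}
  [5] u=1 | in ⊤ | out ⊤ | ==
  [6] u=2 | in ⊤ | out ⊤ | prev − | push {0,1}
  [7] u=0 | in ⊤ | out ⊤ | ==
  [8] u=1 | in ⊤ | out ⊤ | ==

Converged values:
  [0] ⊤
  [1] ⊤
  [2] ⊤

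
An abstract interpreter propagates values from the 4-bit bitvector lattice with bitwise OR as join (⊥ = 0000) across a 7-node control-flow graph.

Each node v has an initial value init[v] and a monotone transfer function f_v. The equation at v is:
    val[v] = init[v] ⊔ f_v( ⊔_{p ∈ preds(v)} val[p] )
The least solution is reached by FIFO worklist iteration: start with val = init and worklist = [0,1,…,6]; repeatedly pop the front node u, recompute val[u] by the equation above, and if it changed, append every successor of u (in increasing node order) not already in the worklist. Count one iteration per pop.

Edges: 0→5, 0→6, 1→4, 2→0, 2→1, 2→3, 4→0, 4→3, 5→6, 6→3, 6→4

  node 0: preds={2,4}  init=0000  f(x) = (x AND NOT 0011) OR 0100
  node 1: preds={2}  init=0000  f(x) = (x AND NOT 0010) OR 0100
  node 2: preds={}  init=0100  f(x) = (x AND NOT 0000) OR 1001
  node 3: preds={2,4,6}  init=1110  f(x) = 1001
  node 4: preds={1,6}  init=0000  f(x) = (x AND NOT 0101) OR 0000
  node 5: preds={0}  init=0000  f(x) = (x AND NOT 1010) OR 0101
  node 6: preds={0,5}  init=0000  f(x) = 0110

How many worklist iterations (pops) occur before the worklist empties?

Trace (15 dequeues):
  [1] u=0 | in 0100 | out 0100 | prev 0000 | push {}
  [2] u=1 | in 0100 | out 0100 | prev 0000 | push {}
  [3] u=2 | in 0000 | out 1101 | prev 0100 | push {0,1}
  [4] u=3 | in 1101 | out 1111 | prev 1110 | push {}
  [5] u=4 | in 0100 | out 0000 | ==
  [6] u=5 | in 0100 | out 0101 | prev 0000 | push {}
  [7] u=6 | in 0101 | out 0110 | prev 0000 | push {3,4}
  [8] u=0 | in 1101 | out 1100 | prev 0100 | push {5,6}
  [9] u=1 | in 1101 | out 1101 | prev 0100 | push {}
  [10] u=3 | in 1111 | out 1111 | ==
  [11] u=4 | in 1111 | out 1010 | prev 0000 | push {0,3}
  [12] u=5 | in 1100 | out 0101 | ==
  [13] u=6 | in 1101 | out 0110 | ==
  [14] u=0 | in 1111 | out 1100 | ==
  [15] u=3 | in 1111 | out 1111 | ==

Converged values:
  [0] 1100
  [1] 1101
  [2] 1101
  [3] 1111
  [4] 1010
  [5] 0101
  [6] 0110

15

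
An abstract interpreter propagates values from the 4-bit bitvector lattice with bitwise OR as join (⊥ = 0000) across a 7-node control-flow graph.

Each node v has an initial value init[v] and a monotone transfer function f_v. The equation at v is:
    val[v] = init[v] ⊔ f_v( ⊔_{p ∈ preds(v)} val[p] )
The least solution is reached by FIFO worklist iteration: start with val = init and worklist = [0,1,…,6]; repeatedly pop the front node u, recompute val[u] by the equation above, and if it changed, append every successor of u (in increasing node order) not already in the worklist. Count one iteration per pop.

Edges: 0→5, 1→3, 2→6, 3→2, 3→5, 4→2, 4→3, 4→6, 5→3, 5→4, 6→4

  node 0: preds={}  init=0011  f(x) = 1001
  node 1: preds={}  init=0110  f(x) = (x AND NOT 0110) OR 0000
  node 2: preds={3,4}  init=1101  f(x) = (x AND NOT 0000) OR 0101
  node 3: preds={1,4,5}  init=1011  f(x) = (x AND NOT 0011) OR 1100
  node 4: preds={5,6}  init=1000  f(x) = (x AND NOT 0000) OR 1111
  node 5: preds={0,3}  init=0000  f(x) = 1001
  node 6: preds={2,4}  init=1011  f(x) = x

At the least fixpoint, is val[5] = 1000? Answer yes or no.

no

Iteration log — 10 steps:
  step 1. node 0  ⊔preds=0000  new=1011  old=0011  +wl: 
  step 2. node 1  ⊔preds=0000  new=0110  stable
  step 3. node 2  ⊔preds=1011  new=1111  old=1101  +wl: 
  step 4. node 3  ⊔preds=1110  new=1111  old=1011  +wl: 2
  step 5. node 4  ⊔preds=1011  new=1111  old=1000  +wl: 3
  step 6. node 5  ⊔preds=1111  new=1001  old=0000  +wl: 4
  step 7. node 6  ⊔preds=1111  new=1111  old=1011  +wl: 
  step 8. node 2  ⊔preds=1111  new=1111  stable
  step 9. node 3  ⊔preds=1111  new=1111  stable
  step 10. node 4  ⊔preds=1111  new=1111  stable

Least fixpoint reached:
  node 0: 1011
  node 1: 0110
  node 2: 1111
  node 3: 1111
  node 4: 1111
  node 5: 1001
  node 6: 1111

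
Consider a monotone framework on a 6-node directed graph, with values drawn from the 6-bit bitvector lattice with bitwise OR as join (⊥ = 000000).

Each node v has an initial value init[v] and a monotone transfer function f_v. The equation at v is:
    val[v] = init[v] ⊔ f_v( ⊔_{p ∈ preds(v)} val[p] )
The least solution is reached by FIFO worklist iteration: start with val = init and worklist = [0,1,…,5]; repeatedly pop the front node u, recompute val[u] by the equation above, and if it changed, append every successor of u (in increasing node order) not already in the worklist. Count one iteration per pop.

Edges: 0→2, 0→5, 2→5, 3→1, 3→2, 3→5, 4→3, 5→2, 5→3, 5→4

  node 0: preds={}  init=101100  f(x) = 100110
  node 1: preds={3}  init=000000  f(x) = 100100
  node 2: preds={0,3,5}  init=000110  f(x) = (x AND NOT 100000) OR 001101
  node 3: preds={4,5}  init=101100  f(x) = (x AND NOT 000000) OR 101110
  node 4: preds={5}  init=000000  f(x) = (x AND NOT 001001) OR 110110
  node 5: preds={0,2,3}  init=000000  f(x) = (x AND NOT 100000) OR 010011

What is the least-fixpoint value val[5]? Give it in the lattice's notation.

Trace (13 dequeues):
  [1] u=0 | in 000000 | out 101110 | prev 101100 | push {}
  [2] u=1 | in 101100 | out 100100 | prev 000000 | push {}
  [3] u=2 | in 101110 | out 001111 | prev 000110 | push {}
  [4] u=3 | in 000000 | out 101110 | prev 101100 | push {1,2}
  [5] u=4 | in 000000 | out 110110 | prev 000000 | push {3}
  [6] u=5 | in 101111 | out 011111 | prev 000000 | push {4}
  [7] u=1 | in 101110 | out 100100 | ==
  [8] u=2 | in 111111 | out 011111 | prev 001111 | push {5}
  [9] u=3 | in 111111 | out 111111 | prev 101110 | push {1,2}
  [10] u=4 | in 011111 | out 110110 | ==
  [11] u=5 | in 111111 | out 011111 | ==
  [12] u=1 | in 111111 | out 100100 | ==
  [13] u=2 | in 111111 | out 011111 | ==

Converged values:
  [0] 101110
  [1] 100100
  [2] 011111
  [3] 111111
  [4] 110110
  [5] 011111

011111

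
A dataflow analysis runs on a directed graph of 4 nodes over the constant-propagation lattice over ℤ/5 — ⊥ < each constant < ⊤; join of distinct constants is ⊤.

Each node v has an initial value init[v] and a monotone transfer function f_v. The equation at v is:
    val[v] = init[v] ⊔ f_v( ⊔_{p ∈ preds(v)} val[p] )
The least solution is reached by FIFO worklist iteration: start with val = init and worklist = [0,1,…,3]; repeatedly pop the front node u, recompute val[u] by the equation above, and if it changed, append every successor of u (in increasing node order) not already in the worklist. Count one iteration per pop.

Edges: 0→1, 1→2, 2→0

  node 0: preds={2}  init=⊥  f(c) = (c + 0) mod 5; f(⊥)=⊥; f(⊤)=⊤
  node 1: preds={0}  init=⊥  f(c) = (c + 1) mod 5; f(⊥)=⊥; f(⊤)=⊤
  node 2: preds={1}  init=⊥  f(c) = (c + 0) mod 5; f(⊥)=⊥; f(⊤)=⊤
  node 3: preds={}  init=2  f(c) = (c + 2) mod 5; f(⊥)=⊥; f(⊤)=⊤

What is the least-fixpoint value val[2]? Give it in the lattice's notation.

⊥

Worklist (4 pops):
  #1 pop 0: in=⊥ → ⊥ (no change)
  #2 pop 1: in=⊥ → ⊥ (no change)
  #3 pop 2: in=⊥ → ⊥ (no change)
  #4 pop 3: in=⊥ → 2 (no change)

Fixpoint:
  val[0] = ⊥
  val[1] = ⊥
  val[2] = ⊥
  val[3] = 2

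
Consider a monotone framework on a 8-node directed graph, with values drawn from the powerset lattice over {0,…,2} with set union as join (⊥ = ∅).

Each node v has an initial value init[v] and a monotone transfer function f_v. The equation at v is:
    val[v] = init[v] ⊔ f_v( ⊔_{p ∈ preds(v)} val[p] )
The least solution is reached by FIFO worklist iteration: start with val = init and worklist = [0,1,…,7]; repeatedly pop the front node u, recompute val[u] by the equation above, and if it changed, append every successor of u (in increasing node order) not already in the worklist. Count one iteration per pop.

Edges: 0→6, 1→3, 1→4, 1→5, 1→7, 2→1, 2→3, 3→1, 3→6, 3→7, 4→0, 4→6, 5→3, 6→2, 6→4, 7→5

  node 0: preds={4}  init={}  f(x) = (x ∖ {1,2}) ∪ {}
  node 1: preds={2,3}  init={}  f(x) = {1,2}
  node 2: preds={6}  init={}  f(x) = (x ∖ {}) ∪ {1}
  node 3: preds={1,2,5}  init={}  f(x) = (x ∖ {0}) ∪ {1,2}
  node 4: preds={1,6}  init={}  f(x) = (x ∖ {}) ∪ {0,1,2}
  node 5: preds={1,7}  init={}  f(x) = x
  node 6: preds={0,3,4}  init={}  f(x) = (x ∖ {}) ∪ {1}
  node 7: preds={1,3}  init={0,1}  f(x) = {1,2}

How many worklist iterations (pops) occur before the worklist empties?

Trace (17 dequeues):
  [1] u=0 | in {} | out {} | ==
  [2] u=1 | in {} | out {1,2} | prev {} | push {}
  [3] u=2 | in {} | out {1} | prev {} | push {1}
  [4] u=3 | in {1,2} | out {1,2} | prev {} | push {}
  [5] u=4 | in {1,2} | out {0,1,2} | prev {} | push {0}
  [6] u=5 | in {0,1,2} | out {0,1,2} | prev {} | push {3}
  [7] u=6 | in {0,1,2} | out {0,1,2} | prev {} | push {2,4}
  [8] u=7 | in {1,2} | out {0,1,2} | prev {0,1} | push {5}
  [9] u=1 | in {1,2} | out {1,2} | ==
  [10] u=0 | in {0,1,2} | out {0} | prev {} | push {6}
  [11] u=3 | in {0,1,2} | out {1,2} | ==
  [12] u=2 | in {0,1,2} | out {0,1,2} | prev {1} | push {1,3}
  [13] u=4 | in {0,1,2} | out {0,1,2} | ==
  [14] u=5 | in {0,1,2} | out {0,1,2} | ==
  [15] u=6 | in {0,1,2} | out {0,1,2} | ==
  [16] u=1 | in {0,1,2} | out {1,2} | ==
  [17] u=3 | in {0,1,2} | out {1,2} | ==

Converged values:
  [0] {0}
  [1] {1,2}
  [2] {0,1,2}
  [3] {1,2}
  [4] {0,1,2}
  [5] {0,1,2}
  [6] {0,1,2}
  [7] {0,1,2}

17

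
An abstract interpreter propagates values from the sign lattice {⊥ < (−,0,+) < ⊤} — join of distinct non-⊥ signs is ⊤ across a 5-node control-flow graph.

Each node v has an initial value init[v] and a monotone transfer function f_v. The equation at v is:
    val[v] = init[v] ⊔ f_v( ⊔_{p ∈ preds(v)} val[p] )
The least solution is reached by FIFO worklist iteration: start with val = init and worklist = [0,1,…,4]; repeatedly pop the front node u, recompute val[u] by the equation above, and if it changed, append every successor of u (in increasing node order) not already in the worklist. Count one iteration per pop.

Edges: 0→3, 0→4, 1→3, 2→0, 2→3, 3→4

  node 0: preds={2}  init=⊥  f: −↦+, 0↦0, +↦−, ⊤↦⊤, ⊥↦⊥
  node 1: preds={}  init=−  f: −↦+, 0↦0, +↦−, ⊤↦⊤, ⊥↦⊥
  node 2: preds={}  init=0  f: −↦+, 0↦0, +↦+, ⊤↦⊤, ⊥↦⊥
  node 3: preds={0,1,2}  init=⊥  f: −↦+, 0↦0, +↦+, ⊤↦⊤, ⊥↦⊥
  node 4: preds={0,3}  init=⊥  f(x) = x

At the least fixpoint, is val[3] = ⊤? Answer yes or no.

Worklist (5 pops):
  #1 pop 0: in=0 → 0 (was ⊥); enqueue []
  #2 pop 1: in=⊥ → − (no change)
  #3 pop 2: in=⊥ → 0 (no change)
  #4 pop 3: in=⊤ → ⊤ (was ⊥); enqueue []
  #5 pop 4: in=⊤ → ⊤ (was ⊥); enqueue []

Fixpoint:
  val[0] = 0
  val[1] = −
  val[2] = 0
  val[3] = ⊤
  val[4] = ⊤

yes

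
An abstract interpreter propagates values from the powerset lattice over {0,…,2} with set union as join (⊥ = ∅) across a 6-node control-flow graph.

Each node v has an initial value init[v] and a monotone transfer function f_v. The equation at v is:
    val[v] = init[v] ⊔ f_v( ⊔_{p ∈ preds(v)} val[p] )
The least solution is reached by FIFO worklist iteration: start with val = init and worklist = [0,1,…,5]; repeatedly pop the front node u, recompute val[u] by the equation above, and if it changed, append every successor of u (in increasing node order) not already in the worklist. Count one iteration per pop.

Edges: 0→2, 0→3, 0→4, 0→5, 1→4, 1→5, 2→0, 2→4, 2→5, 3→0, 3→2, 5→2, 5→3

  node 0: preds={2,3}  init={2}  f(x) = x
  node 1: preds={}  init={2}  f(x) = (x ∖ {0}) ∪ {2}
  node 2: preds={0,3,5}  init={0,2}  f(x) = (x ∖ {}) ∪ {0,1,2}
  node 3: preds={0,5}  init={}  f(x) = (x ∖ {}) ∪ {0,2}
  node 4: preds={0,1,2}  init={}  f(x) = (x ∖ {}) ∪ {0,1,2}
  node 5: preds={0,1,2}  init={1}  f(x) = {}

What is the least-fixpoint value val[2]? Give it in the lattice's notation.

Trace (11 dequeues):
  [1] u=0 | in {0,2} | out {0,2} | prev {2} | push {}
  [2] u=1 | in {} | out {2} | ==
  [3] u=2 | in {0,1,2} | out {0,1,2} | prev {0,2} | push {0}
  [4] u=3 | in {0,1,2} | out {0,1,2} | prev {} | push {2}
  [5] u=4 | in {0,1,2} | out {0,1,2} | prev {} | push {}
  [6] u=5 | in {0,1,2} | out {1} | ==
  [7] u=0 | in {0,1,2} | out {0,1,2} | prev {0,2} | push {3,4,5}
  [8] u=2 | in {0,1,2} | out {0,1,2} | ==
  [9] u=3 | in {0,1,2} | out {0,1,2} | ==
  [10] u=4 | in {0,1,2} | out {0,1,2} | ==
  [11] u=5 | in {0,1,2} | out {1} | ==

Converged values:
  [0] {0,1,2}
  [1] {2}
  [2] {0,1,2}
  [3] {0,1,2}
  [4] {0,1,2}
  [5] {1}

{0,1,2}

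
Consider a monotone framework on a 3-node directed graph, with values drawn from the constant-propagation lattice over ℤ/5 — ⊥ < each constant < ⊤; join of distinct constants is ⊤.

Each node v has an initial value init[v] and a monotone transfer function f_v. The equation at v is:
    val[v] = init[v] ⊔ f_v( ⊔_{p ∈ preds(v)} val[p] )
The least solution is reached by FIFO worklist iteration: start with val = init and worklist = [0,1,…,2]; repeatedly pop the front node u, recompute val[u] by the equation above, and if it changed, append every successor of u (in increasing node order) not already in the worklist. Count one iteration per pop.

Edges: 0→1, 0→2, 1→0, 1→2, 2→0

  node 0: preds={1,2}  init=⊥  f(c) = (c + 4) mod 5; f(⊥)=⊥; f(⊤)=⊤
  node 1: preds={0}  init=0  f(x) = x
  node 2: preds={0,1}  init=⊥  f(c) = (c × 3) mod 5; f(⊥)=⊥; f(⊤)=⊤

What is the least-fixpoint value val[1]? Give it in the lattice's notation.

Iteration log — 6 steps:
  step 1. node 0  ⊔preds=0  new=4  old=⊥  +wl: 
  step 2. node 1  ⊔preds=4  new=⊤  old=0  +wl: 0
  step 3. node 2  ⊔preds=⊤  new=⊤  old=⊥  +wl: 
  step 4. node 0  ⊔preds=⊤  new=⊤  old=4  +wl: 1,2
  step 5. node 1  ⊔preds=⊤  new=⊤  stable
  step 6. node 2  ⊔preds=⊤  new=⊤  stable

Least fixpoint reached:
  node 0: ⊤
  node 1: ⊤
  node 2: ⊤

⊤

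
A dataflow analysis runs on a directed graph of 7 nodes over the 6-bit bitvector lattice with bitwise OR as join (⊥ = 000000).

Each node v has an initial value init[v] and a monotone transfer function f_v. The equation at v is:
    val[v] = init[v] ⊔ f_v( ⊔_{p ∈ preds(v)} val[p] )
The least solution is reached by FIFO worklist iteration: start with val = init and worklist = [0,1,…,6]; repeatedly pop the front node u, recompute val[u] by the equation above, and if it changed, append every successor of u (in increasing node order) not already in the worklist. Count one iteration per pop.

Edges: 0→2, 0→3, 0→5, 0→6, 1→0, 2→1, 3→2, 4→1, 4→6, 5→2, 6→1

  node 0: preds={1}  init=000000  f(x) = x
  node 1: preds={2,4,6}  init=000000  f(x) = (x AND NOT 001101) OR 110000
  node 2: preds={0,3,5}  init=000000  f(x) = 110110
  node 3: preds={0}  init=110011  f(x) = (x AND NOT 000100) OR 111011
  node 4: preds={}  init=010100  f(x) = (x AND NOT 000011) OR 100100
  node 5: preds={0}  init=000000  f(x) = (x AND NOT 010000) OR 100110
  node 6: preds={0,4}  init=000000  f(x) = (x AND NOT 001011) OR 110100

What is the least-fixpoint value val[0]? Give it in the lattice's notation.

110010

Worklist (18 pops):
  #1 pop 0: in=000000 → 000000 (no change)
  #2 pop 1: in=010100 → 110000 (was 000000); enqueue [0]
  #3 pop 2: in=110011 → 110110 (was 000000); enqueue [1]
  #4 pop 3: in=000000 → 111011 (was 110011); enqueue [2]
  #5 pop 4: in=000000 → 110100 (was 010100); enqueue []
  #6 pop 5: in=000000 → 100110 (was 000000); enqueue []
  #7 pop 6: in=110100 → 110100 (was 000000); enqueue []
  #8 pop 0: in=110000 → 110000 (was 000000); enqueue [3,5,6]
  #9 pop 1: in=110110 → 110010 (was 110000); enqueue [0]
  #10 pop 2: in=111111 → 110110 (no change)
  #11 pop 3: in=110000 → 111011 (no change)
  #12 pop 5: in=110000 → 100110 (no change)
  #13 pop 6: in=110100 → 110100 (no change)
  #14 pop 0: in=110010 → 110010 (was 110000); enqueue [2,3,5,6]
  #15 pop 2: in=111111 → 110110 (no change)
  #16 pop 3: in=110010 → 111011 (no change)
  #17 pop 5: in=110010 → 100110 (no change)
  #18 pop 6: in=110110 → 110100 (no change)

Fixpoint:
  val[0] = 110010
  val[1] = 110010
  val[2] = 110110
  val[3] = 111011
  val[4] = 110100
  val[5] = 100110
  val[6] = 110100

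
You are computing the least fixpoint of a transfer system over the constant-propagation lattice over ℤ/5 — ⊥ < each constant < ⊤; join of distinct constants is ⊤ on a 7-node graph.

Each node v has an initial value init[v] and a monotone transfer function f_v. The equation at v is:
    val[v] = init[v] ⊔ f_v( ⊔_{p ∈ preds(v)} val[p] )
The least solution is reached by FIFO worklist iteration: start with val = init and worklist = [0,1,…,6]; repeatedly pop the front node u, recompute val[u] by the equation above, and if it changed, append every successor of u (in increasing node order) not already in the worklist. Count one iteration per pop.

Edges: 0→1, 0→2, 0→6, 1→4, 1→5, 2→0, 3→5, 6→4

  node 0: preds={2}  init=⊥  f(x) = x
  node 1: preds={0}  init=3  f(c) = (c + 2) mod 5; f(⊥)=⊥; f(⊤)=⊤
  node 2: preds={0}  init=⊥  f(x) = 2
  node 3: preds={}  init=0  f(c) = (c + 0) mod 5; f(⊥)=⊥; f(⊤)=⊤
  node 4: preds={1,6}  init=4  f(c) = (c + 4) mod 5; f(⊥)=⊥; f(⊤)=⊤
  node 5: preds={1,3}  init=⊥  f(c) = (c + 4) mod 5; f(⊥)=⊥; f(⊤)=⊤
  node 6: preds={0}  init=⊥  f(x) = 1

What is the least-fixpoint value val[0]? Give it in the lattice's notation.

2

Iteration log — 14 steps:
  step 1. node 0  ⊔preds=⊥  new=⊥  stable
  step 2. node 1  ⊔preds=⊥  new=3  stable
  step 3. node 2  ⊔preds=⊥  new=2  old=⊥  +wl: 0
  step 4. node 3  ⊔preds=⊥  new=0  stable
  step 5. node 4  ⊔preds=3  new=⊤  old=4  +wl: 
  step 6. node 5  ⊔preds=⊤  new=⊤  old=⊥  +wl: 
  step 7. node 6  ⊔preds=⊥  new=1  old=⊥  +wl: 4
  step 8. node 0  ⊔preds=2  new=2  old=⊥  +wl: 1,2,6
  step 9. node 4  ⊔preds=⊤  new=⊤  stable
  step 10. node 1  ⊔preds=2  new=⊤  old=3  +wl: 4,5
  step 11. node 2  ⊔preds=2  new=2  stable
  step 12. node 6  ⊔preds=2  new=1  stable
  step 13. node 4  ⊔preds=⊤  new=⊤  stable
  step 14. node 5  ⊔preds=⊤  new=⊤  stable

Least fixpoint reached:
  node 0: 2
  node 1: ⊤
  node 2: 2
  node 3: 0
  node 4: ⊤
  node 5: ⊤
  node 6: 1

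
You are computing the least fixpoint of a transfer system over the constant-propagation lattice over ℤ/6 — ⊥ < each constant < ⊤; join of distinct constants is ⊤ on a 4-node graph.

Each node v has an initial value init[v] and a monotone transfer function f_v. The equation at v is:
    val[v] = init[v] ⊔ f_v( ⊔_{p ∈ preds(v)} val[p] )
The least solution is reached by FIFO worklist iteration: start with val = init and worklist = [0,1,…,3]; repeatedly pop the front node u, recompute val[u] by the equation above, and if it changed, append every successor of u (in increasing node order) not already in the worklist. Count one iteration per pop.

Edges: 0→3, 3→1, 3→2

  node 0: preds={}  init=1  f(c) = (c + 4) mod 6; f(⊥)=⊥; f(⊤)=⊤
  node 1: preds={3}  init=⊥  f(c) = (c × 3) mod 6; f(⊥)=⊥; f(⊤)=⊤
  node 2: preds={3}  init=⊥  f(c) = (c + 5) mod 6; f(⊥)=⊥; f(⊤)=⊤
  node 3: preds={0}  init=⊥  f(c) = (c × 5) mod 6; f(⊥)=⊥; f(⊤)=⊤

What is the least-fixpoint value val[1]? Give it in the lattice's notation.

3

Worklist (6 pops):
  #1 pop 0: in=⊥ → 1 (no change)
  #2 pop 1: in=⊥ → ⊥ (no change)
  #3 pop 2: in=⊥ → ⊥ (no change)
  #4 pop 3: in=1 → 5 (was ⊥); enqueue [1,2]
  #5 pop 1: in=5 → 3 (was ⊥); enqueue []
  #6 pop 2: in=5 → 4 (was ⊥); enqueue []

Fixpoint:
  val[0] = 1
  val[1] = 3
  val[2] = 4
  val[3] = 5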